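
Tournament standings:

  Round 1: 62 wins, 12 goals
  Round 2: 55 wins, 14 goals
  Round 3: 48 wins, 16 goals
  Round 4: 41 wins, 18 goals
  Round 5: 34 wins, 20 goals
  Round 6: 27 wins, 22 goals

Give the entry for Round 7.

Wins: 62, 55, 48, 41, 34, 27 → 20 (−7 each step).
Goals: +2 each step; 12, 14, 16, 18, 20, 22 → 24.
Putting it together: 20 wins, 24 goals.

20 wins, 24 goals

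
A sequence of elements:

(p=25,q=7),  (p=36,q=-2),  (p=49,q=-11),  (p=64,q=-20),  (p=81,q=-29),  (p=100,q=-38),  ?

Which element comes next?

(p=121,q=-47)

P: perfect squares: 5², 6², 7², …; 25, 36, 49, 64, 81, 100 → 121.
Q goes 7, -2, -11, -20, -29, -38 → -47 (−9 each step).
Combining the parts gives (p=121,q=-47).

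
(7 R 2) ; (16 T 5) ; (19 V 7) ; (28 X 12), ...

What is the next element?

First slot — alternating steps +9, +3, +9, +3, …: 7, 16, 19, 28 → 31.
Letter — letters move forward 2 places in the alphabet: R, T, V, X → Z.
For the third slot, each term is the sum of the two before it: 2, 5, 7, 12 → 19.
So the next element is (31 Z 19).

(31 Z 19)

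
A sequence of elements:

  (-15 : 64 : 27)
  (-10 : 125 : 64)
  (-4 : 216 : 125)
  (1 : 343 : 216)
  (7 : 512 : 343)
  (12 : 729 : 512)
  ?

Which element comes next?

(18 : 1000 : 729)

First entry: alternating steps +5, +6, +5, +6, …, so -15, -10, -4, 1, 7, 12 → 18.
For the second entry, perfect cubes: 4³, 5³, 6³, …: 64, 125, 216, 343, 512, 729 → 1000.
Third entry: perfect cubes: 3³, 4³, 5³, …; 27, 64, 125, 216, 343, 512 → 729.
Combining the parts gives (18 : 1000 : 729).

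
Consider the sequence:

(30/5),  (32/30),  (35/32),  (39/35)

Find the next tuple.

First coordinate goes 30, 32, 35, 39 → 44 (differences are 2, 3, 4, … (increasing by 1 each time)).
For the second coordinate, always the previous value of the first coordinate: 5, 30, 32, 35 → 39.
So the next tuple is (44/39).

(44/39)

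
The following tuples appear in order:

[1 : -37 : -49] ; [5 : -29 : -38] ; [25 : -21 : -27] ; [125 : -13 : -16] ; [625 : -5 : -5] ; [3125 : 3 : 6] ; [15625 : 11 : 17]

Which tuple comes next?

First entry goes 1, 5, 25, 125, 625, 3125, 15625 → 78125 (×5 each step).
Second entry: +8 each step; -37, -29, -21, -13, -5, 3, 11 → 19.
Third entry — +11 each step: -49, -38, -27, -16, -5, 6, 17 → 28.
Combining the parts gives [78125 : 19 : 28].

[78125 : 19 : 28]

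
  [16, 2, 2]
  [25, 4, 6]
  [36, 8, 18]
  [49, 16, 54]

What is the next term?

First coordinate — perfect squares: 4², 5², 6², …: 16, 25, 36, 49 → 64.
Second coordinate: ×2 each step, so 2, 4, 8, 16 → 32.
Third coordinate — ×3 each step: 2, 6, 18, 54 → 162.
So the next term is [64, 32, 162].

[64, 32, 162]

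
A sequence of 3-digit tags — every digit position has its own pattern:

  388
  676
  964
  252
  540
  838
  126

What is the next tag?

414

First digit: +3 each step, mod 10; 3, 6, 9, 2, 5, 8, 1 → 4.
Second digit: −1 each step, mod 10; 8, 7, 6, 5, 4, 3, 2 → 1.
Third digit — −2 each step, mod 10: 8, 6, 4, 2, 0, 8, 6 → 4.
Combining the parts gives 414.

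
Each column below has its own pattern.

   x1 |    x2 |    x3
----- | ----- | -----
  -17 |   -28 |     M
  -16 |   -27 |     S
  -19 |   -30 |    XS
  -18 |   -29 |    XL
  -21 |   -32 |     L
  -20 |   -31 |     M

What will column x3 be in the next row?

For the column x1, alternating steps +1, −3, +1, −3, …: -17, -16, -19, -18, -21, -20 → -23.
Column x2 — always 11 less than the column x1: -28, -27, -30, -29, -32, -31 → -34.
For the column x3, repeats M → S → XS → XL → L: M, S, XS, XL, L, M → S.

S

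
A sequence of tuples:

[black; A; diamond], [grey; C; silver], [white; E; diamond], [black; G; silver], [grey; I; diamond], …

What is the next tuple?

Shade — repeats black → grey → white: black, grey, white, black, grey → white.
Letter: letters move forward 2 places in the alphabet, so A, C, E, G, I → K.
Rank: alternates diamond ↔ silver, so diamond, silver, diamond, silver, diamond → silver.
So the next tuple is [white; K; silver].

[white; K; silver]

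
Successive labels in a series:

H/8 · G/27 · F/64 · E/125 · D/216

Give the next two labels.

Letter: H, G, F, E, D → C → B (letters move back 1 place in the alphabet).
Second component: perfect cubes: 2³, 3³, 4³, …; 8, 27, 64, 125, 216 → 343 → 512.
So the next two labels are C/343 and B/512.

C/343 then B/512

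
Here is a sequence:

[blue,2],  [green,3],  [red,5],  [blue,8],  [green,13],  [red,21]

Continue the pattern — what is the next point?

[blue,34]

Colour goes blue, green, red, blue, green, red → blue (repeats blue → green → red).
Second component goes 2, 3, 5, 8, 13, 21 → 34 (each term is the sum of the two before it).
Putting it together: [blue,34].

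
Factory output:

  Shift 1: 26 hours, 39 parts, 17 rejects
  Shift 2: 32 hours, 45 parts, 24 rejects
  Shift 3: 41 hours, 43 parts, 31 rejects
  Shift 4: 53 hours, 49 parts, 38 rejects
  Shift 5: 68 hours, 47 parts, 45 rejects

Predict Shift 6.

For the hours, differences are 6, 9, 12, … (increasing by 3 each time): 26, 32, 41, 53, 68 → 86.
Parts goes 39, 45, 43, 49, 47 → 53 (alternating steps +6, −2, +6, −2, …).
Rejects: +7 each step; 17, 24, 31, 38, 45 → 52.
Combining the parts gives 86 hours, 53 parts, 52 rejects.

86 hours, 53 parts, 52 rejects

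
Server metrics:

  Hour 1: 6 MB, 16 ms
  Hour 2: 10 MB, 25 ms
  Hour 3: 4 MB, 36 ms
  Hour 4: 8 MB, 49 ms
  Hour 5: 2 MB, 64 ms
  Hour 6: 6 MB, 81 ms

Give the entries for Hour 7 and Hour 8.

0 MB, 100 ms; 4 MB, 121 ms

MB: alternating steps +4, −6, +4, −6, …; 6, 10, 4, 8, 2, 6 → 0 → 4.
Ms: perfect squares: 4², 5², 6², …; 16, 25, 36, 49, 64, 81 → 100 → 121.
So the next two rows are 0 MB, 100 ms and 4 MB, 121 ms.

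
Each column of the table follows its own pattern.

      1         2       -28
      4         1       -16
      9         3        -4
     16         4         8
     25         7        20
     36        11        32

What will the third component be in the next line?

44

Third component: +12 each step; -28, -16, -4, 8, 20, 32 → 44.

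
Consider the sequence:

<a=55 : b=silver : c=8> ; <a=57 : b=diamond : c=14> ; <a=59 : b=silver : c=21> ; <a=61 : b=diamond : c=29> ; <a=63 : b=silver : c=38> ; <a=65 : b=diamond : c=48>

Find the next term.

<a=67 : b=silver : c=59>

A: +2 each step, so 55, 57, 59, 61, 63, 65 → 67.
B goes silver, diamond, silver, diamond, silver, diamond → silver (alternates silver ↔ diamond).
C: differences are 6, 7, 8, … (increasing by 1 each time), so 8, 14, 21, 29, 38, 48 → 59.
So the next term is <a=67 : b=silver : c=59>.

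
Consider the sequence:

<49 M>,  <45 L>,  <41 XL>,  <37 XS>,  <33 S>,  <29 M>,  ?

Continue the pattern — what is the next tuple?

<25 L>

First value: −4 each step; 49, 45, 41, 37, 33, 29 → 25.
Size: repeats M → L → XL → XS → S, so M, L, XL, XS, S, M → L.
Combining the parts gives <25 L>.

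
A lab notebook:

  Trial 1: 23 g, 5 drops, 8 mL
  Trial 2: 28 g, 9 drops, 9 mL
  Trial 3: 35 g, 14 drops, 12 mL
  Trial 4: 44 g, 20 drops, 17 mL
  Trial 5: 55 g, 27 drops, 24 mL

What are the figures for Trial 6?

68 g, 35 drops, 33 mL

G goes 23, 28, 35, 44, 55 → 68 (differences are 5, 7, 9, … (increasing by 2 each time)).
Drops: differences are 4, 5, 6, … (increasing by 1 each time), so 5, 9, 14, 20, 27 → 35.
ML goes 8, 9, 12, 17, 24 → 33 (differences are 1, 3, 5, … (increasing by 2 each time)).
Putting it together: 68 g, 35 drops, 33 mL.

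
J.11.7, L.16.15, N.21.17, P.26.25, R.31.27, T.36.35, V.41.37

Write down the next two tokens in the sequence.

For the letter, letters move forward 2 places in the alphabet: J, L, N, P, R, T, V → X → Z.
Second component: 11, 16, 21, 26, 31, 36, 41 → 46 → 51 (+5 each step).
For the third component, alternating steps +8, +2, +8, +2, …: 7, 15, 17, 25, 27, 35, 37 → 45 → 47.
Putting the parts together: X.46.45 and then Z.51.47.

X.46.45 then Z.51.47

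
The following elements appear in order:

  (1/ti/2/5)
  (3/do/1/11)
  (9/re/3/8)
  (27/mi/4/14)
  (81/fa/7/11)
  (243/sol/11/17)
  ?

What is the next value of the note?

la

Note: runs through the solfège scale do→ti; ti, do, re, mi, fa, sol → la.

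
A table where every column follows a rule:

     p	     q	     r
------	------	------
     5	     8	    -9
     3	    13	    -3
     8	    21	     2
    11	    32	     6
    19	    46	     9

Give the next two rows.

30  63  11; 49  83  12

Column p — each term is the sum of the two before it: 5, 3, 8, 11, 19 → 30 → 49.
Column q — differences are 5, 8, 11, … (increasing by 3 each time): 8, 13, 21, 32, 46 → 63 → 83.
Column r goes -9, -3, 2, 6, 9 → 11 → 12 (differences are 6, 5, 4, … (decreasing by 1 each time)).
So the next two rows are 30  63  11 and 49  83  12.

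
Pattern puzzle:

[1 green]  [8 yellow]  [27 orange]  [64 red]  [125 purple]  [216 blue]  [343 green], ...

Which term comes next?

[512 yellow]

First coordinate: perfect cubes: 1³, 2³, 3³, …, so 1, 8, 27, 64, 125, 216, 343 → 512.
Colour: green, yellow, orange, red, purple, blue, green → yellow (repeats green → yellow → orange → red → purple → blue).
Putting it together: [512 yellow].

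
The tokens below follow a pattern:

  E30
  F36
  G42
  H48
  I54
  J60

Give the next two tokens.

Letter — letters move forward 1 place in the alphabet: E, F, G, H, I, J → K → L.
Second component: 30, 36, 42, 48, 54, 60 → 66 → 72 (+6 each step).
Putting the parts together: K66 and then L72.

K66 then L72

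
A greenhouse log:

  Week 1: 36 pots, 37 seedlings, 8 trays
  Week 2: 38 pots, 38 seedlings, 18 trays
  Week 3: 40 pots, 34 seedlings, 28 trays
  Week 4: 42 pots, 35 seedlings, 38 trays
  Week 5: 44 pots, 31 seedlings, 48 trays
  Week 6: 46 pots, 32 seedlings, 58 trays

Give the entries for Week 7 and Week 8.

48 pots, 28 seedlings, 68 trays; 50 pots, 29 seedlings, 78 trays

For the pots, +2 each step: 36, 38, 40, 42, 44, 46 → 48 → 50.
Seedlings: 37, 38, 34, 35, 31, 32 → 28 → 29 (alternating steps +1, −4, +1, −4, …).
Trays — +10 each step: 8, 18, 28, 38, 48, 58 → 68 → 78.
So the next two lines are 48 pots, 28 seedlings, 68 trays and 50 pots, 29 seedlings, 78 trays.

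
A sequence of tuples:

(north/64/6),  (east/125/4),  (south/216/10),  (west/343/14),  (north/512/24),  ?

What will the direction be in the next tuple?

Direction: repeats north → east → south → west; north, east, south, west, north → east.

east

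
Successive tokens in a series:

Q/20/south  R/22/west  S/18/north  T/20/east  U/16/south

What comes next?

V/18/west

Letter goes Q, R, S, T, U → V (letters move forward 1 place in the alphabet).
Second component goes 20, 22, 18, 20, 16 → 18 (alternating steps +2, −4, +2, −4, …).
For the direction, repeats south → west → north → east: south, west, north, east, south → west.
So the next token is V/18/west.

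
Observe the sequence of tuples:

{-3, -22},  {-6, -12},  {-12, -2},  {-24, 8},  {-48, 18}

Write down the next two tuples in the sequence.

{-96, 28}, {-192, 38}

First coordinate: ×2 each step, so -3, -6, -12, -24, -48 → -96 → -192.
Second coordinate — +10 each step: -22, -12, -2, 8, 18 → 28 → 38.
So the next two tuples are {-96, 28} and {-192, 38}.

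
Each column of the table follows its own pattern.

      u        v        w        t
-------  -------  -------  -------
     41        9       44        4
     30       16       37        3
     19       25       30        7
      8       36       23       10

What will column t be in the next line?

17

Column u goes 41, 30, 19, 8 → -3 (−11 each step).
Column v: perfect squares: 3², 4², 5², …; 9, 16, 25, 36 → 49.
Column w: −7 each step, so 44, 37, 30, 23 → 16.
Column t: 4, 3, 7, 10 → 17 (each term is the sum of the two before it).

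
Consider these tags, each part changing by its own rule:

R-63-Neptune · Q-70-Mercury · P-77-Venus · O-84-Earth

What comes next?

For the letter, letters move back 1 place in the alphabet: R, Q, P, O → N.
Second component: +7 each step, so 63, 70, 77, 84 → 91.
Planet: runs through the planets Mercury→Neptune; Neptune, Mercury, Venus, Earth → Mars.
So the next tag is N-91-Mars.

N-91-Mars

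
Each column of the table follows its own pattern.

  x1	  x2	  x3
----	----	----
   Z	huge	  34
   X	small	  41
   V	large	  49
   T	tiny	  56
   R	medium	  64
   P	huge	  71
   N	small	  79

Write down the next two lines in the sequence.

L  large  86; J  tiny  94

For the column x1, letters move back 2 places in the alphabet: Z, X, V, T, R, P, N → L → J.
Column x2 goes huge, small, large, tiny, medium, huge, small → large → tiny (repeats huge → small → large → tiny → medium).
For the column x3, alternating steps +7, +8, +7, +8, …: 34, 41, 49, 56, 64, 71, 79 → 86 → 94.
So the next two lines are L  large  86 and J  tiny  94.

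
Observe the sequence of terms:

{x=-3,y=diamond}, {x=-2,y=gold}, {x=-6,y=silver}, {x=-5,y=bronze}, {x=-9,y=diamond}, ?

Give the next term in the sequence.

{x=-8,y=gold}

X: alternating steps +1, −4, +1, −4, …; -3, -2, -6, -5, -9 → -8.
For the y, repeats diamond → gold → silver → bronze: diamond, gold, silver, bronze, diamond → gold.
Combining the parts gives {x=-8,y=gold}.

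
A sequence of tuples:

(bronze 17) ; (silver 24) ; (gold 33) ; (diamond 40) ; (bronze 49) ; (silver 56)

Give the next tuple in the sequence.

(gold 65)

Rank: repeats bronze → silver → gold → diamond; bronze, silver, gold, diamond, bronze, silver → gold.
Second value: 17, 24, 33, 40, 49, 56 → 65 (alternating steps +7, +9, +7, +9, …).
Combining the parts gives (gold 65).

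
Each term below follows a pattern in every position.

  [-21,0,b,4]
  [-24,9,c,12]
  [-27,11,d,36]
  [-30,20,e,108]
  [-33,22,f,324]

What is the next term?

First part — −3 each step: -21, -24, -27, -30, -33 → -36.
Second part — alternating steps +9, +2, +9, +2, …: 0, 9, 11, 20, 22 → 31.
For the letter, letters move forward 1 place in the alphabet: b, c, d, e, f → g.
Fourth part — ×3 each step: 4, 12, 36, 108, 324 → 972.
Combining the parts gives [-36,31,g,972].

[-36,31,g,972]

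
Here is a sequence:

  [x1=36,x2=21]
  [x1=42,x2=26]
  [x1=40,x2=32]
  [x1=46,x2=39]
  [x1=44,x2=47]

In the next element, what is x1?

50

X1: alternating steps +6, −2, +6, −2, …; 36, 42, 40, 46, 44 → 50.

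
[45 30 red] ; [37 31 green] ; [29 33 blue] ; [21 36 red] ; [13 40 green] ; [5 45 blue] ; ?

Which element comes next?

[-3 51 red]

First component goes 45, 37, 29, 21, 13, 5 → -3 (−8 each step).
Second component goes 30, 31, 33, 36, 40, 45 → 51 (differences are 1, 2, 3, … (increasing by 1 each time)).
For the colour, repeats red → green → blue: red, green, blue, red, green, blue → red.
Putting it together: [-3 51 red].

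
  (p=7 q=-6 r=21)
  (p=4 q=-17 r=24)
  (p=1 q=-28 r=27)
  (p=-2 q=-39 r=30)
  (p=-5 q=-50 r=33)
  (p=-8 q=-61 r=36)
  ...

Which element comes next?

For the p, −3 each step: 7, 4, 1, -2, -5, -8 → -11.
For the q, −11 each step: -6, -17, -28, -39, -50, -61 → -72.
R: 21, 24, 27, 30, 33, 36 → 39 (together with the p always sums to 28).
Putting it together: (p=-11 q=-72 r=39).

(p=-11 q=-72 r=39)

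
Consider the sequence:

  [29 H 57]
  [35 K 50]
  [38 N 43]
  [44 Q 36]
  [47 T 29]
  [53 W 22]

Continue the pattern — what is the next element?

[56 Z 15]

First component: 29, 35, 38, 44, 47, 53 → 56 (alternating steps +6, +3, +6, +3, …).
Letter: letters move forward 3 places in the alphabet; H, K, N, Q, T, W → Z.
Third component: −7 each step, so 57, 50, 43, 36, 29, 22 → 15.
Combining the parts gives [56 Z 15].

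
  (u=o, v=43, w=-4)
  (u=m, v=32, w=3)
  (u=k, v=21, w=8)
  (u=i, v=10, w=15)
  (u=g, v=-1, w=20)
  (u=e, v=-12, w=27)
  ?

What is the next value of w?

32

U: o, m, k, i, g, e → c (letters move back 2 places in the alphabet).
V — −11 each step: 43, 32, 21, 10, -1, -12 → -23.
W: -4, 3, 8, 15, 20, 27 → 32 (alternating steps +7, +5, +7, +5, …).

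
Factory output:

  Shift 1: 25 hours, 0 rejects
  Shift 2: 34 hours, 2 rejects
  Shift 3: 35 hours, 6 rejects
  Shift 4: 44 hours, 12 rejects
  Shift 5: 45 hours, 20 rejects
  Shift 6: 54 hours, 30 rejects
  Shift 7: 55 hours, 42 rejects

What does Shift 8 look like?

Hours: 25, 34, 35, 44, 45, 54, 55 → 64 (alternating steps +9, +1, +9, +1, …).
Rejects goes 0, 2, 6, 12, 20, 30, 42 → 56 (differences are 2, 4, 6, … (increasing by 2 each time)).
Combining the parts gives 64 hours, 56 rejects.

64 hours, 56 rejects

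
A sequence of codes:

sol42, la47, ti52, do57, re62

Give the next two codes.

mi67, fa72

Note — runs through the solfège scale do→ti: sol, la, ti, do, re → mi → fa.
Second component — +5 each step: 42, 47, 52, 57, 62 → 67 → 72.
Putting the parts together: mi67 and then fa72.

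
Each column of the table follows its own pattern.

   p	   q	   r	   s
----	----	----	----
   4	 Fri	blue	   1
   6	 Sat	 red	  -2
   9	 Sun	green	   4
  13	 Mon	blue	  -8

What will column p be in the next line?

18

Column p: differences are 2, 3, 4, … (increasing by 1 each time); 4, 6, 9, 13 → 18.
Column q: Fri, Sat, Sun, Mon → Tue (runs through the weekdays Mon→Sun).
Column r: repeats blue → red → green, so blue, red, green, blue → red.
Column s: ×(-2) each step; 1, -2, 4, -8 → 16.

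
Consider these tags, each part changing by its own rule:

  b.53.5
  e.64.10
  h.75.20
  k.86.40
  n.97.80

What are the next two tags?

q.108.160, t.119.320

Letter: letters move forward 3 places in the alphabet; b, e, h, k, n → q → t.
Second component: +11 each step; 53, 64, 75, 86, 97 → 108 → 119.
Third component: ×2 each step; 5, 10, 20, 40, 80 → 160 → 320.
So the next two tags are q.108.160 and t.119.320.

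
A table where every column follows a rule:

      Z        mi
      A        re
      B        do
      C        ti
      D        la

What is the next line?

Letter: letters move forward 1 place in the alphabet, wrapping Z→A, so Z, A, B, C, D → E.
Note — runs backward through the solfège scale do→ti: mi, re, do, ti, la → sol.
So the next line is E  sol.

E  sol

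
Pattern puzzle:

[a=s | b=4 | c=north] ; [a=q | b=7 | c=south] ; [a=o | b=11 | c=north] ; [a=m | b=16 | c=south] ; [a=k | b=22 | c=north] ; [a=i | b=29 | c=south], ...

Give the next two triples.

For the a, letters move back 2 places in the alphabet: s, q, o, m, k, i → g → e.
B — differences are 3, 4, 5, … (increasing by 1 each time): 4, 7, 11, 16, 22, 29 → 37 → 46.
C — alternates north ↔ south: north, south, north, south, north, south → north → south.
So the next two triples are [a=g | b=37 | c=north] and [a=e | b=46 | c=south].

[a=g | b=37 | c=north], [a=e | b=46 | c=south]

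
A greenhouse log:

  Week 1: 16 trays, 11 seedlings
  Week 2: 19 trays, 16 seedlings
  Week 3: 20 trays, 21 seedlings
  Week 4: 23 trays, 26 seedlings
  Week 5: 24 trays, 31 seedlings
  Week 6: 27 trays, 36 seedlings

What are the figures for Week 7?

Trays: alternating steps +3, +1, +3, +1, …, so 16, 19, 20, 23, 24, 27 → 28.
Seedlings: +5 each step; 11, 16, 21, 26, 31, 36 → 41.
Combining the parts gives 28 trays, 41 seedlings.

28 trays, 41 seedlings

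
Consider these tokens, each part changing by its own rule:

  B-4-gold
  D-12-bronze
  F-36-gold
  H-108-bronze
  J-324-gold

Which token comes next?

L-972-bronze

Letter: letters move forward 2 places in the alphabet, so B, D, F, H, J → L.
Second component — ×3 each step: 4, 12, 36, 108, 324 → 972.
Rank: alternates gold ↔ bronze, so gold, bronze, gold, bronze, gold → bronze.
Putting it together: L-972-bronze.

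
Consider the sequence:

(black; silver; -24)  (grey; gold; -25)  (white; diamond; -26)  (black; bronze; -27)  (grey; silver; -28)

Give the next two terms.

Shade: repeats black → grey → white; black, grey, white, black, grey → white → black.
Rank — repeats silver → gold → diamond → bronze: silver, gold, diamond, bronze, silver → gold → diamond.
Third part: -24, -25, -26, -27, -28 → -29 → -30 (−1 each step).
Putting the parts together: (white; gold; -29) and then (black; diamond; -30).

(white; gold; -29), (black; diamond; -30)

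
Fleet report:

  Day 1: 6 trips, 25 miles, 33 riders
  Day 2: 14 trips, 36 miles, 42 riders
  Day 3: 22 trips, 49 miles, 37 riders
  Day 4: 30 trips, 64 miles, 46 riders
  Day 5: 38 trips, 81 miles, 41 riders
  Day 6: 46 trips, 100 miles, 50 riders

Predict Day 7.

Trips: +8 each step, so 6, 14, 22, 30, 38, 46 → 54.
For the miles, perfect squares: 5², 6², 7², …: 25, 36, 49, 64, 81, 100 → 121.
Riders: alternating steps +9, −5, +9, −5, …; 33, 42, 37, 46, 41, 50 → 45.
Combining the parts gives 54 trips, 121 miles, 45 riders.

54 trips, 121 miles, 45 riders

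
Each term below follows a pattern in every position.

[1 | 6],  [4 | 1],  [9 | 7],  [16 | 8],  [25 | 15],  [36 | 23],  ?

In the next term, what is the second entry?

First entry: 1, 4, 9, 16, 25, 36 → 49 (perfect squares: 1², 2², 3², …).
Second entry goes 6, 1, 7, 8, 15, 23 → 38 (each term is the sum of the two before it).

38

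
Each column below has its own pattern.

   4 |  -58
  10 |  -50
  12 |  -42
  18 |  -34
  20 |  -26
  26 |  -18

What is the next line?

28  -10

First component: 4, 10, 12, 18, 20, 26 → 28 (alternating steps +6, +2, +6, +2, …).
For the second component, +8 each step: -58, -50, -42, -34, -26, -18 → -10.
Putting it together: 28  -10.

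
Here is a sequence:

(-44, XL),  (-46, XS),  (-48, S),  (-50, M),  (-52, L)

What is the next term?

(-54, XL)

For the first value, −2 each step: -44, -46, -48, -50, -52 → -54.
Size: runs through clothing sizes XS→XL, so XL, XS, S, M, L → XL.
So the next term is (-54, XL).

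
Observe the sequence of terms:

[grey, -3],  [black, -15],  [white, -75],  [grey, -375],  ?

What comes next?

For the shade, repeats grey → black → white: grey, black, white, grey → black.
Second slot — ×5 each step: -3, -15, -75, -375 → -1875.
So the next term is [black, -1875].

[black, -1875]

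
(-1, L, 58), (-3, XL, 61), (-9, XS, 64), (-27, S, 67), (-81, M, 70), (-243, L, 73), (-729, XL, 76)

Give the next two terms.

(-2187, XS, 79), (-6561, S, 82)

For the first slot, ×3 each step: -1, -3, -9, -27, -81, -243, -729 → -2187 → -6561.
For the size, repeats L → XL → XS → S → M: L, XL, XS, S, M, L, XL → XS → S.
For the third slot, +3 each step: 58, 61, 64, 67, 70, 73, 76 → 79 → 82.
Putting the parts together: (-2187, XS, 79) and then (-6561, S, 82).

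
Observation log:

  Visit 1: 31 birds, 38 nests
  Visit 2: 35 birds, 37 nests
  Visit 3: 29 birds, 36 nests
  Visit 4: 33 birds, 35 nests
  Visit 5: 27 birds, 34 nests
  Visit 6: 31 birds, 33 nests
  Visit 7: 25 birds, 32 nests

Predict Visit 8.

29 birds, 31 nests

For the birds, alternating steps +4, −6, +4, −6, …: 31, 35, 29, 33, 27, 31, 25 → 29.
Nests: 38, 37, 36, 35, 34, 33, 32 → 31 (−1 each step).
So the next record is 29 birds, 31 nests.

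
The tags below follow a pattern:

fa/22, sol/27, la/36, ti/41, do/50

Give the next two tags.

Note goes fa, sol, la, ti, do → re → mi (runs through the solfège scale do→ti).
For the second component, alternating steps +5, +9, +5, +9, …: 22, 27, 36, 41, 50 → 55 → 64.
So the next two tags are re/55 and mi/64.

re/55 then mi/64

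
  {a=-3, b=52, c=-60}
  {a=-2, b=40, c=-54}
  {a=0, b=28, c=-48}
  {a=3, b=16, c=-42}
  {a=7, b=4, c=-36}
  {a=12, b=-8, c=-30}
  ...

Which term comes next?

For the a, differences are 1, 2, 3, … (increasing by 1 each time): -3, -2, 0, 3, 7, 12 → 18.
B — −12 each step: 52, 40, 28, 16, 4, -8 → -20.
C: +6 each step; -60, -54, -48, -42, -36, -30 → -24.
Putting it together: {a=18, b=-20, c=-24}.

{a=18, b=-20, c=-24}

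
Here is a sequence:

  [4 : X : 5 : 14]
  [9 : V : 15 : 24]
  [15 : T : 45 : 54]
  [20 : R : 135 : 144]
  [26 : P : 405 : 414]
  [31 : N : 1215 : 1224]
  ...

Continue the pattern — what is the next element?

[37 : L : 3645 : 3654]

First value goes 4, 9, 15, 20, 26, 31 → 37 (alternating steps +5, +6, +5, +6, …).
Letter: letters move back 2 places in the alphabet, so X, V, T, R, P, N → L.
Third value: ×3 each step, so 5, 15, 45, 135, 405, 1215 → 3645.
Fourth value: always 9 more than the third value; 14, 24, 54, 144, 414, 1224 → 3654.
Putting it together: [37 : L : 3645 : 3654].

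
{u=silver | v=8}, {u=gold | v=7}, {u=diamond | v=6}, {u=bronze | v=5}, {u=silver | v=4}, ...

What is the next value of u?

gold

U: repeats silver → gold → diamond → bronze; silver, gold, diamond, bronze, silver → gold.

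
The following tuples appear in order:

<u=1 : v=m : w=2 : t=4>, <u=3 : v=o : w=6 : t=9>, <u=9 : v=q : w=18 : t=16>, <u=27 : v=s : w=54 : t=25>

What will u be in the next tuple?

81

U: ×3 each step, so 1, 3, 9, 27 → 81.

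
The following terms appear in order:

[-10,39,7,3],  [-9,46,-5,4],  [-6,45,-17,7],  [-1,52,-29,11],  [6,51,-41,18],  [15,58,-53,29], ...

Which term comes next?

First component: -10, -9, -6, -1, 6, 15 → 26 (differences are 1, 3, 5, … (increasing by 2 each time)).
Second component: alternating steps +7, −1, +7, −1, …, so 39, 46, 45, 52, 51, 58 → 57.
Third component: 7, -5, -17, -29, -41, -53 → -65 (−12 each step).
For the fourth component, each term is the sum of the two before it: 3, 4, 7, 11, 18, 29 → 47.
So the next term is [26,57,-65,47].

[26,57,-65,47]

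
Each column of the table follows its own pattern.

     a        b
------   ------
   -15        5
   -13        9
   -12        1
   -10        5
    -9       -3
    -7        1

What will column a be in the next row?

Column a — alternating steps +2, +1, +2, +1, …: -15, -13, -12, -10, -9, -7 → -6.

-6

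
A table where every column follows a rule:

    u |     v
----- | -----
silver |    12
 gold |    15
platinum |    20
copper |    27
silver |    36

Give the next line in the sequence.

Column u goes silver, gold, platinum, copper, silver → gold (repeats silver → gold → platinum → copper).
For the column v, differences are 3, 5, 7, … (increasing by 2 each time): 12, 15, 20, 27, 36 → 47.
So the next line is gold  47.

gold  47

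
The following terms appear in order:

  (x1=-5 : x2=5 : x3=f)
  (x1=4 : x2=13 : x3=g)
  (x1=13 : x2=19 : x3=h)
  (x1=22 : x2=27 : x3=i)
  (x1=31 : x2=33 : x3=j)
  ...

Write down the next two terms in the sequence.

X1: +9 each step; -5, 4, 13, 22, 31 → 40 → 49.
X2 goes 5, 13, 19, 27, 33 → 41 → 47 (alternating steps +8, +6, +8, +6, …).
X3: letters move forward 1 place in the alphabet, so f, g, h, i, j → k → l.
So the next two terms are (x1=40 : x2=41 : x3=k) and (x1=49 : x2=47 : x3=l).

(x1=40 : x2=41 : x3=k), (x1=49 : x2=47 : x3=l)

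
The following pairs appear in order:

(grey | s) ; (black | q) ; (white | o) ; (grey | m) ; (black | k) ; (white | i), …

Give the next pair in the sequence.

Shade: repeats grey → black → white; grey, black, white, grey, black, white → grey.
Letter — letters move back 2 places in the alphabet: s, q, o, m, k, i → g.
So the next pair is (grey | g).

(grey | g)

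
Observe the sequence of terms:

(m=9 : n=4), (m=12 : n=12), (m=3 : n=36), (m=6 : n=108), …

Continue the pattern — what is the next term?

M: 9, 12, 3, 6 → -3 (alternating steps +3, −9, +3, −9, …).
N: 4, 12, 36, 108 → 324 (×3 each step).
Combining the parts gives (m=-3 : n=324).

(m=-3 : n=324)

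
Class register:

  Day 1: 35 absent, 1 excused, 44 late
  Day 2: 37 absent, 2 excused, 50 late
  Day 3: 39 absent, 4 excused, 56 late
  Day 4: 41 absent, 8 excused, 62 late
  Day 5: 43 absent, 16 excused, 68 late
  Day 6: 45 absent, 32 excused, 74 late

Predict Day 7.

47 absent, 64 excused, 80 late

Absent: 35, 37, 39, 41, 43, 45 → 47 (+2 each step).
Excused: ×2 each step; 1, 2, 4, 8, 16, 32 → 64.
Late goes 44, 50, 56, 62, 68, 74 → 80 (+6 each step).
So the next line is 47 absent, 64 excused, 80 late.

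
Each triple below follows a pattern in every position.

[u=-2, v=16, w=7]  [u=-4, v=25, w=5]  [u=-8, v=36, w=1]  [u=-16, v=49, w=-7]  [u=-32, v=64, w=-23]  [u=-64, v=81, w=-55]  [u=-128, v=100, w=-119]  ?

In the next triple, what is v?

121

U: -2, -4, -8, -16, -32, -64, -128 → -256 (×2 each step).
V: perfect squares: 4², 5², 6², …, so 16, 25, 36, 49, 64, 81, 100 → 121.
W: always 9 more than the u; 7, 5, 1, -7, -23, -55, -119 → -247.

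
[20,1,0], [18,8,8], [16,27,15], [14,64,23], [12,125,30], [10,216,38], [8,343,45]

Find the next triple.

First entry goes 20, 18, 16, 14, 12, 10, 8 → 6 (−2 each step).
Second entry goes 1, 8, 27, 64, 125, 216, 343 → 512 (perfect cubes: 1³, 2³, 3³, …).
Third entry: alternating steps +8, +7, +8, +7, …; 0, 8, 15, 23, 30, 38, 45 → 53.
Combining the parts gives [6,512,53].

[6,512,53]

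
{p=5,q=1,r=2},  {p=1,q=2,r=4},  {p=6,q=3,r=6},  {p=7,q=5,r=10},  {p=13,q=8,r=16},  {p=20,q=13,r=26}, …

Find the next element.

{p=33,q=21,r=42}

For the p, each term is the sum of the two before it: 5, 1, 6, 7, 13, 20 → 33.
Q: each term is the sum of the two before it; 1, 2, 3, 5, 8, 13 → 21.
R: 2, 4, 6, 10, 16, 26 → 42 (each term is the sum of the two before it).
Combining the parts gives {p=33,q=21,r=42}.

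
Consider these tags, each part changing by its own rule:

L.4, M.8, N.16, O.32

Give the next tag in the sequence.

P.64

Letter goes L, M, N, O → P (letters move forward 1 place in the alphabet).
Second component: ×2 each step, so 4, 8, 16, 32 → 64.
So the next tag is P.64.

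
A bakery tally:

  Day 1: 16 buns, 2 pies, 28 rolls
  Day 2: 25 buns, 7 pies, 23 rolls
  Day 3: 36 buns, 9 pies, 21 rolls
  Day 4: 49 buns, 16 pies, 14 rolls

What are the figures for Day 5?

Buns: perfect squares: 4², 5², 6², …, so 16, 25, 36, 49 → 64.
Pies goes 2, 7, 9, 16 → 25 (each term is the sum of the two before it).
Rolls: together with the pies always sums to 30, so 28, 23, 21, 14 → 5.
Putting it together: 64 buns, 25 pies, 5 rolls.

64 buns, 25 pies, 5 rolls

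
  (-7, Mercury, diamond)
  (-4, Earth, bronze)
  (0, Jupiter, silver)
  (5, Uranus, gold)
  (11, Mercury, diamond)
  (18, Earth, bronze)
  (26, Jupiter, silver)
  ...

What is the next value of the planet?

Uranus

Planet — repeats Mercury → Earth → Jupiter → Uranus: Mercury, Earth, Jupiter, Uranus, Mercury, Earth, Jupiter → Uranus.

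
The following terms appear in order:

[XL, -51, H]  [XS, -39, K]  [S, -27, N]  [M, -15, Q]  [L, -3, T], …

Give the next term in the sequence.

For the size, runs through clothing sizes XS→XL: XL, XS, S, M, L → XL.
Second part: -51, -39, -27, -15, -3 → 9 (+12 each step).
Letter goes H, K, N, Q, T → W (letters move forward 3 places in the alphabet).
So the next term is [XL, 9, W].

[XL, 9, W]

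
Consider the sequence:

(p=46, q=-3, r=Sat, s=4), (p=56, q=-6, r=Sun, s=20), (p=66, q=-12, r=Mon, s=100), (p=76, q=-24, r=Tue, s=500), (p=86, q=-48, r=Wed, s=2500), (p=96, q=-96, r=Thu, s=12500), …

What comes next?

(p=106, q=-192, r=Fri, s=62500)

P: +10 each step; 46, 56, 66, 76, 86, 96 → 106.
Q goes -3, -6, -12, -24, -48, -96 → -192 (×2 each step).
R goes Sat, Sun, Mon, Tue, Wed, Thu → Fri (runs through the weekdays Mon→Sun).
S goes 4, 20, 100, 500, 2500, 12500 → 62500 (×5 each step).
Combining the parts gives (p=106, q=-192, r=Fri, s=62500).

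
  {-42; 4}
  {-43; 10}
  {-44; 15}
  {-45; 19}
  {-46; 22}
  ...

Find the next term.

{-47; 24}

First value: −1 each step; -42, -43, -44, -45, -46 → -47.
Second value — differences are 6, 5, 4, … (decreasing by 1 each time): 4, 10, 15, 19, 22 → 24.
Putting it together: {-47; 24}.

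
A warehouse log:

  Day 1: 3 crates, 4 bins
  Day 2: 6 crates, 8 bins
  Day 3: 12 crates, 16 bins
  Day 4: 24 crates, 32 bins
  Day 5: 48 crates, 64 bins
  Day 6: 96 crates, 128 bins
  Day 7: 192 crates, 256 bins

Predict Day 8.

384 crates, 512 bins

Crates goes 3, 6, 12, 24, 48, 96, 192 → 384 (×2 each step).
Bins goes 4, 8, 16, 32, 64, 128, 256 → 512 (×2 each step).
Putting it together: 384 crates, 512 bins.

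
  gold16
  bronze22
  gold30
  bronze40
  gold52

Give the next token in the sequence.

bronze66

Rank: gold, bronze, gold, bronze, gold → bronze (alternates gold ↔ bronze).
Second component: differences are 6, 8, 10, … (increasing by 2 each time), so 16, 22, 30, 40, 52 → 66.
So the next token is bronze66.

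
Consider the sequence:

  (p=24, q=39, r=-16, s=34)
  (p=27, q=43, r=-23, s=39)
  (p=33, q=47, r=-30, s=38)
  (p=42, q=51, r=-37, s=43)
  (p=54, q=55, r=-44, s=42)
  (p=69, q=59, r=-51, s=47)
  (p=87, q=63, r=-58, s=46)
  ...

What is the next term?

P: differences are 3, 6, 9, … (increasing by 3 each time), so 24, 27, 33, 42, 54, 69, 87 → 108.
For the q, +4 each step: 39, 43, 47, 51, 55, 59, 63 → 67.
R: −7 each step; -16, -23, -30, -37, -44, -51, -58 → -65.
S: alternating steps +5, −1, +5, −1, …; 34, 39, 38, 43, 42, 47, 46 → 51.
So the next term is (p=108, q=67, r=-65, s=51).

(p=108, q=67, r=-65, s=51)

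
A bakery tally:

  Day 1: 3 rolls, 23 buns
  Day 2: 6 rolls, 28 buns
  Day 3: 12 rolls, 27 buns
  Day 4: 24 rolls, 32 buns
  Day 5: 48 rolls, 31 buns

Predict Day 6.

Rolls: 3, 6, 12, 24, 48 → 96 (×2 each step).
Buns — alternating steps +5, −1, +5, −1, …: 23, 28, 27, 32, 31 → 36.
Putting it together: 96 rolls, 36 buns.

96 rolls, 36 buns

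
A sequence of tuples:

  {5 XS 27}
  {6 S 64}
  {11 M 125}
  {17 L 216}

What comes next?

{28 XL 343}

First coordinate goes 5, 6, 11, 17 → 28 (each term is the sum of the two before it).
For the size, runs through clothing sizes XS→XL: XS, S, M, L → XL.
For the third coordinate, perfect cubes: 3³, 4³, 5³, …: 27, 64, 125, 216 → 343.
Putting it together: {28 XL 343}.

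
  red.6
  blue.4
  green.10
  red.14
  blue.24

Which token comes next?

Colour: red, blue, green, red, blue → green (repeats red → blue → green).
Second component goes 6, 4, 10, 14, 24 → 38 (each term is the sum of the two before it).
So the next token is green.38.

green.38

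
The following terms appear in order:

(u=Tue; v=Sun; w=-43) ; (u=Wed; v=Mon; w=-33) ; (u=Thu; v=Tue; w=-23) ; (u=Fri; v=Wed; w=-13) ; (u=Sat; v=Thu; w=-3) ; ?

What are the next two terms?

U: Tue, Wed, Thu, Fri, Sat → Sun → Mon (runs through the weekdays Mon→Sun).
V: runs through the weekdays Mon→Sun; Sun, Mon, Tue, Wed, Thu → Fri → Sat.
W: +10 each step, so -43, -33, -23, -13, -3 → 7 → 17.
Putting the parts together: (u=Sun; v=Fri; w=7) and then (u=Mon; v=Sat; w=17).

(u=Sun; v=Fri; w=7), (u=Mon; v=Sat; w=17)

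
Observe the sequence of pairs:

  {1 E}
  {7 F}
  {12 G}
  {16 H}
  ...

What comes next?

{19 I}

First value goes 1, 7, 12, 16 → 19 (differences are 6, 5, 4, … (decreasing by 1 each time)).
Letter — letters move forward 1 place in the alphabet: E, F, G, H → I.
Putting it together: {19 I}.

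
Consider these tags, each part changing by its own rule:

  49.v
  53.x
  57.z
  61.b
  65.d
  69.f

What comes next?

First component — +4 each step: 49, 53, 57, 61, 65, 69 → 73.
Letter goes v, x, z, b, d, f → h (letters move forward 2 places in the alphabet, wrapping Z→A).
Putting it together: 73.h.

73.h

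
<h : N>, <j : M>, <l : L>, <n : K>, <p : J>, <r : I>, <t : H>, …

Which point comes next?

First letter: letters move forward 2 places in the alphabet, so h, j, l, n, p, r, t → v.
Second letter: N, M, L, K, J, I, H → G (letters move back 1 place in the alphabet).
Putting it together: <v : G>.

<v : G>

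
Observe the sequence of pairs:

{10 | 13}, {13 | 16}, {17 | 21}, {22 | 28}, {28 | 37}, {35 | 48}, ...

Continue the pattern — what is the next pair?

For the first value, differences are 3, 4, 5, … (increasing by 1 each time): 10, 13, 17, 22, 28, 35 → 43.
Second value: differences are 3, 5, 7, … (increasing by 2 each time), so 13, 16, 21, 28, 37, 48 → 61.
So the next pair is {43 | 61}.

{43 | 61}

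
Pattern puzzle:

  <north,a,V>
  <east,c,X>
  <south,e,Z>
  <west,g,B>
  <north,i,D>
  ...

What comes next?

Direction: north, east, south, west, north → east (repeats north → east → south → west).
First letter goes a, c, e, g, i → k (letters move forward 2 places in the alphabet).
Second letter: V, X, Z, B, D → F (letters move forward 2 places in the alphabet, wrapping Z→A).
Putting it together: <east,k,F>.

<east,k,F>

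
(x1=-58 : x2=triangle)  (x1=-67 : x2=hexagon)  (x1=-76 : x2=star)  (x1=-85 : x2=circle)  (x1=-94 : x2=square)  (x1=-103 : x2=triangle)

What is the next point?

(x1=-112 : x2=hexagon)

X1 goes -58, -67, -76, -85, -94, -103 → -112 (−9 each step).
X2 — repeats triangle → hexagon → star → circle → square: triangle, hexagon, star, circle, square, triangle → hexagon.
Putting it together: (x1=-112 : x2=hexagon).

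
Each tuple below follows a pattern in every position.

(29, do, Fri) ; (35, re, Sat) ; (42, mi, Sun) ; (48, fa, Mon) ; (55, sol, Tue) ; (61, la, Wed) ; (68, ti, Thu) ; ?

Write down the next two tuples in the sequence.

(74, do, Fri), (81, re, Sat)

First coordinate: alternating steps +6, +7, +6, +7, …; 29, 35, 42, 48, 55, 61, 68 → 74 → 81.
Note goes do, re, mi, fa, sol, la, ti → do → re (runs through the solfège scale do→ti).
Day: runs through the weekdays Mon→Sun, so Fri, Sat, Sun, Mon, Tue, Wed, Thu → Fri → Sat.
Putting the parts together: (74, do, Fri) and then (81, re, Sat).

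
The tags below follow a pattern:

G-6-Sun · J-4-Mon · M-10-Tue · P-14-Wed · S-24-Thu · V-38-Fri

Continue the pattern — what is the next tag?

Y-62-Sat

Letter: letters move forward 3 places in the alphabet, so G, J, M, P, S, V → Y.
Second component — each term is the sum of the two before it: 6, 4, 10, 14, 24, 38 → 62.
Day — runs through the weekdays Mon→Sun: Sun, Mon, Tue, Wed, Thu, Fri → Sat.
So the next tag is Y-62-Sat.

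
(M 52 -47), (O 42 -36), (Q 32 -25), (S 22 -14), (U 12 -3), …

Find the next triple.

Letter goes M, O, Q, S, U → W (letters move forward 2 places in the alphabet).
Second coordinate goes 52, 42, 32, 22, 12 → 2 (−10 each step).
Third coordinate — +11 each step: -47, -36, -25, -14, -3 → 8.
So the next triple is (W 2 8).

(W 2 8)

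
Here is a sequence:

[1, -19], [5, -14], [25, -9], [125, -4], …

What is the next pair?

First entry: 1, 5, 25, 125 → 625 (×5 each step).
For the second entry, +5 each step: -19, -14, -9, -4 → 1.
So the next pair is [625, 1].

[625, 1]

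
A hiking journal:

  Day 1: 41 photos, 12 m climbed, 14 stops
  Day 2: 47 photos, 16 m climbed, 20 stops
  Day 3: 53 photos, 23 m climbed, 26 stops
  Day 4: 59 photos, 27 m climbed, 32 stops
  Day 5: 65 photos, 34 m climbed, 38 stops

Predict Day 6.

Photos goes 41, 47, 53, 59, 65 → 71 (+6 each step).
For the m climbed, alternating steps +4, +7, +4, +7, …: 12, 16, 23, 27, 34 → 38.
Stops: 14, 20, 26, 32, 38 → 44 (+6 each step).
So the next row is 71 photos, 38 m climbed, 44 stops.

71 photos, 38 m climbed, 44 stops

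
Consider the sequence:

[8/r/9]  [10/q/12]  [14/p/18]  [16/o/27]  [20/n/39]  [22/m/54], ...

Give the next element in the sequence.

[26/l/72]

First coordinate: 8, 10, 14, 16, 20, 22 → 26 (alternating steps +2, +4, +2, +4, …).
Letter — letters move back 1 place in the alphabet: r, q, p, o, n, m → l.
Third coordinate: differences are 3, 6, 9, … (increasing by 3 each time), so 9, 12, 18, 27, 39, 54 → 72.
Putting it together: [26/l/72].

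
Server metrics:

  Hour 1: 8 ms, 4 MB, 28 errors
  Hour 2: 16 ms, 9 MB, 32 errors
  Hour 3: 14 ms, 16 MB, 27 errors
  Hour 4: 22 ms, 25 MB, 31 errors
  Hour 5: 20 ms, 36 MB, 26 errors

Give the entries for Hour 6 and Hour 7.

Ms goes 8, 16, 14, 22, 20 → 28 → 26 (alternating steps +8, −2, +8, −2, …).
For the MB, perfect squares: 2², 3², 4², …: 4, 9, 16, 25, 36 → 49 → 64.
Errors: alternating steps +4, −5, +4, −5, …, so 28, 32, 27, 31, 26 → 30 → 25.
Putting the parts together: 28 ms, 49 MB, 30 errors and then 26 ms, 64 MB, 25 errors.

28 ms, 49 MB, 30 errors; 26 ms, 64 MB, 25 errors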